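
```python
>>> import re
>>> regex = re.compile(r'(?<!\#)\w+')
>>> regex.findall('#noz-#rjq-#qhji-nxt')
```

A negative assertion filters positions out without eating any characters.
Matches: at [2:4] → 'oz'; at [7:9] → 'jq'; at [12:15] → 'hji'; at [16:19] → 'nxt'.
Since nothing is captured, `findall` lists the 4 matched substrings directly.

['oz', 'jq', 'hji', 'nxt']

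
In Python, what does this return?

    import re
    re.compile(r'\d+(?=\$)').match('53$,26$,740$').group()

Because the assertion is zero-width, the text it checks is not consumed and won't appear in the result.
With `match`, the pattern is implicitly anchored at the beginning.
The match spans [0:2] → '53'.

'53'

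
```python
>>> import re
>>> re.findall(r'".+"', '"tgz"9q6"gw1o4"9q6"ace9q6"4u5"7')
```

['"tgz"9q6"gw1o4"9q6"ace9q6"4u5"']

Matches: at [0:30] → '"tgz"9q6"gw1o4"9q6"ace9q6"4u5"'.
With no groups in the pattern, `findall` gives back each whole match — 1 here.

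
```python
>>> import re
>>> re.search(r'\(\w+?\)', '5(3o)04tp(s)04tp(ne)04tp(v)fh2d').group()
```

The match spans [1:5] → '(3o)'.

'(3o)'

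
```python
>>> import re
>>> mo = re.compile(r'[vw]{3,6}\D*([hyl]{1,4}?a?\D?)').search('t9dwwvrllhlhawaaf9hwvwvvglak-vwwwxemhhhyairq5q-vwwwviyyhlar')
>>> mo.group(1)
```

The match spans [3:14] → 'wwvrllhlhaw'.
Captured: group 1 = 'haw'.

'haw'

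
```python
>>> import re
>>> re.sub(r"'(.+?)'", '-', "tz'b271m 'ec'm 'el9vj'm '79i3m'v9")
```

"tz-ec-el9vj-79i3m'v9"

A `+?`/`*?`/`{m,n}?` starts at its minimum and grows only as far as needed for what follows to match.
Every occurrence is swapped for '-'.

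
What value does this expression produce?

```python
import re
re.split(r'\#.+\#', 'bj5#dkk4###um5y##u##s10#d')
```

Matches to split on: at [3:24] → '#dkk4###um5y##u##s10#'.
Each match becomes a cut point; 2 segments remain.

['bj5', 'd']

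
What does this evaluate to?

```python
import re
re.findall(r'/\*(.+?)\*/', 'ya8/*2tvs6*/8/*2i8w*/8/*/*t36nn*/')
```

['2tvs6', '2i8w', '/*t36nn']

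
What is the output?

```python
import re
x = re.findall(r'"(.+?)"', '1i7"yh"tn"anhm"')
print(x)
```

['yh', 'anhm']

With the lazy modifier that quantifier settles for the fewest repetitions that let the rest of the pattern succeed (the atoms after it are unaffected and can still be greedy).
Scanning left to right: at [3:7] match '"yh"', group 1 = 'yh'; at [9:15] match '"anhm"', group 1 = 'anhm'.
With a single group, `findall` returns only what that group captured — 2 items.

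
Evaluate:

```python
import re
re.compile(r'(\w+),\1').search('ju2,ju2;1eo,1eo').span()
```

A backreference is literal: `\1` must see the identical characters the first group matched.
`re.search` tries every starting position until one works.
The match spans [0:7] → 'ju2,ju2'.
Captured: group 1 = 'ju2'.

(0, 7)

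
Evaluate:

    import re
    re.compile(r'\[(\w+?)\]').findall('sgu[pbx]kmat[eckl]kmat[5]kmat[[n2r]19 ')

Walking the string: at [3:8] match '[pbx]', group 1 = 'pbx'; at [12:18] match '[eckl]', group 1 = 'eckl'; at [22:25] match '[5]', group 1 = '5'; at [30:35] match '[n2r]', group 1 = 'n2r'.
With a single group, `findall` returns only what that group captured — 4 items.

['pbx', 'eckl', '5', 'n2r']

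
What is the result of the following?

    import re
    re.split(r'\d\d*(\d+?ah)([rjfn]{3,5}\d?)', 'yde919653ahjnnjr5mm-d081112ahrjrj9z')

This matches a digit, then zero or more of a digit; then one or more of a digit (lazy), then the literal 'ah' (captured); then 3 to 5 of one of [rjfn], then optionally a digit (captured).
Because the pattern has a capturing group, `split` also inserts each captured text between the pieces.

['yde', '3ah', 'jnnjr5', 'mm-d', '2ah', 'rjrj9', 'z']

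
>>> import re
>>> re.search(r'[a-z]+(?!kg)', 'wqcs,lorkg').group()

'wqcs'

`(?!…)`/`(?<!…)` only lets a position through if the neighbouring text does NOT match; no characters are consumed.
Unlike `match`, `search` isn't anchored — it looks for the pattern anywhere in the string.
The match spans [0:4] → 'wqcs'.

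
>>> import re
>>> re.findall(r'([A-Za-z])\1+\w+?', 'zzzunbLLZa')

['z', 'L']

`\1` has to match the exact text group 1 already captured.
Because there's exactly one group, `findall` drops the full match and keeps group 1 from each hit.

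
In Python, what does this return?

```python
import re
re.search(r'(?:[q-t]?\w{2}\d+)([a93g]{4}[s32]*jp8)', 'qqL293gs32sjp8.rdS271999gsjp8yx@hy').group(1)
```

Pattern: optionally a character in [q-t], then exactly 2 of a word character, then one or more of a digit (non-capturing group); then exactly 4 of one of [a93g], then zero or more of one of [s32], then the literal 'jp8' (captured).
`re.search` scans for the first position where the pattern succeeds.
The match spans [15:29] → 'rdS271999gsjp8'.
Captured: group 1 = '999gsjp8'.

'999gsjp8'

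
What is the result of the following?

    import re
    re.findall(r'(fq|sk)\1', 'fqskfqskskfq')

['sk']

`\1` is not a pattern — it's the concrete string captured by group 1, re-applied verbatim.
Walking the string: at [6:10] match 'sksk', group 1 = 'sk'.
`findall` collects group 1 from the one match (1 total).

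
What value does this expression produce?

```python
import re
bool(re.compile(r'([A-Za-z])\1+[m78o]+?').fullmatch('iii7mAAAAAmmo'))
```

False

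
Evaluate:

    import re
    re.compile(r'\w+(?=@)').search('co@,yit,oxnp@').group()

Because the assertion is zero-width, the text it checks is not consumed and won't appear in the result.
The match spans [0:2] → 'co'.

'co'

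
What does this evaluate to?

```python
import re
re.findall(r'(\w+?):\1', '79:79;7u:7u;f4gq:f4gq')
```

['79', '7u', 'f4gq']

`\1` has to match the exact text group 1 already captured.
Because there's exactly one group, `findall` drops the full match and keeps group 1 from each hit.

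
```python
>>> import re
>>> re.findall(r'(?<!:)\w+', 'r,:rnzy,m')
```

A negative assertion filters positions out without eating any characters.
Walking the string: at [0:1] → 'r'; at [4:7] → 'nzy'; at [8:9] → 'm'.
With no groups in the pattern, `findall` gives back each whole match — 3 here.

['r', 'nzy', 'm']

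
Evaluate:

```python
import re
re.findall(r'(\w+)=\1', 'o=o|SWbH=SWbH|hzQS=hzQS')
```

A backreference is literal: `\1` must see the identical characters the first group matched.
`findall` collects group 1 from each match (3 total).

['o', 'SWbH', 'hzQS']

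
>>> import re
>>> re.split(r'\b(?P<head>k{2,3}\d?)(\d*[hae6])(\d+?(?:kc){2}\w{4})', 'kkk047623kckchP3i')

['', 'kkk0', '476', '23kckchP3i', '']

The pattern matches a word boundary (`\b`, zero-width); then 2 to 3 of the literal 'k', then optionally a digit (captured as 'head'); then zero or more of a digit, then one of [hae6] (captured); then one or more of a digit (lazy), then the literal 'kc' repeated 2 times, then exactly 4 of a word character (captured).
Matches to split on: at [0:17] → 'kkk047623kckchP3i'.
`re.split` interleaves the captured-group text with the surrounding fragments.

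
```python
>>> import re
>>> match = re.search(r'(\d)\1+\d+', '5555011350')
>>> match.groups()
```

('5',)

The backreference `\1` re-matches whatever the first group consumed, character for character.
Unlike `match`, `search` isn't anchored — it looks for the pattern anywhere in the string.
The match spans [0:10] → '5555011350'.
Captured: group 1 = '5'.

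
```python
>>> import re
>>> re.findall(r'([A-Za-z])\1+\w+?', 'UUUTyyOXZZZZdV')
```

['U', 'y', 'Z']

A backreference is literal: `\1` must see the identical characters the first group matched.
Scanning left to right: at [0:4] match 'UUUT', group 1 = 'U'; at [4:7] match 'yyO', group 1 = 'y'; at [8:13] match 'ZZZZd', group 1 = 'Z'.
With a single group, `findall` returns only what that group captured — 3 items.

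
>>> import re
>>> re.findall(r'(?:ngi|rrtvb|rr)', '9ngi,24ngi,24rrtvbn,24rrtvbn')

['ngi', 'ngi', 'rrtvb', 'rrtvb']

Alternation isn't longest-match — the leftmost alternative that fits at this position is chosen.
Scanning left to right: at [1:4] → 'ngi'; at [7:10] → 'ngi'; at [13:18] → 'rrtvb'; at [22:27] → 'rrtvb'.
No capturing groups, so `findall` returns the 4 full match strings.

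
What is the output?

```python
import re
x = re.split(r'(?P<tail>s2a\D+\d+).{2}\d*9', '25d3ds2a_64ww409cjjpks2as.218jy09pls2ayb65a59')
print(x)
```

This matches the literal 's2a', then one or more of a non-digit, then one or more of a digit (captured as 'tail'); then exactly 2 of any character, then zero or more of a digit, then a literal '9'.
With a capturing group present, the delimiter's captured portion is kept in the result list.

['25d3d', 's2a_64', 'cjjpk', 's2as.218', 'pl', 's2ayb65', '']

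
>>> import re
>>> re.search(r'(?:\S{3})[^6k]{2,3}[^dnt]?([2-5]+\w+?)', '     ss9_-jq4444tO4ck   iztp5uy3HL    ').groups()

Pattern: exactly 3 of a non-whitespace character (non-capturing group); then 2 to 3 of any character except [6k], then optionally any character except [dnt]; then one or more of a character in [2-5], then one or more of a word character (lazy) (captured).
Because the quantifier is non-greedy, it stops expanding at the earliest point where the rest of the pattern can succeed.
Unlike `match`, `search` isn't anchored — it looks for the pattern anywhere in the string.
The match spans [5:17] → 'ss9_-jq4444t'.
Captured: group 1 = '4444t'.

('4444t',)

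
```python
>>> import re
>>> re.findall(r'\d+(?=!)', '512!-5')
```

['512']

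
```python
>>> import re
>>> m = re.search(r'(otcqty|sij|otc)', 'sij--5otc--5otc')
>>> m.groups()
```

('sij',)

`re.search` scans for the first position where the pattern succeeds.
The match spans [0:3] → 'sij'.
Captured: group 1 = 'sij'.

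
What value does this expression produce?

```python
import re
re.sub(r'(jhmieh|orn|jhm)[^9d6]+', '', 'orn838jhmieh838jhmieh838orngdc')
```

Matches: at [0:28] → 'orn838jhmieh838jhmieh838orng'.
Every occurrence is swapped for ''.

'dc'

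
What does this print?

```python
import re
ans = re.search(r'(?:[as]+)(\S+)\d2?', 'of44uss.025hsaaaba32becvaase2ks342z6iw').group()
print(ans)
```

ss.025hsaaaba32becvaase2ks342z6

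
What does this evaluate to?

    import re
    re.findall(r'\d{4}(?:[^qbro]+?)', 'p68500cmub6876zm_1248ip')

['68500', '6876z', '1248i']

Pattern: exactly 4 of a digit; then one or more of any character except [qbro] (lazy) (non-capturing group).
Lazy quantifiers expand one character at a time until the remainder of the pattern can match.
Walking the string: at [1:6] → '68500'; at [10:15] → '6876z'; at [17:22] → '1248i'.
Since nothing is captured, `findall` lists the 3 matched substrings directly.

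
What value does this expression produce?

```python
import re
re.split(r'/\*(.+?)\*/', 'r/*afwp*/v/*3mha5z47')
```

Matches to split on: at [1:9] → '/*afwp*/'.
The group in the pattern means `split` returns the separators' captures alongside the pieces.

['r', 'afwp', 'v/*3mha5z47']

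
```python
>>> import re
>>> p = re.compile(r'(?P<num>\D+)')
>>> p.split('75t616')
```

['75', 't', '616']

The pattern matches one or more of a non-digit (captured as 'num').
Matches to split on: at [2:3] → 't'.
Because the pattern has a capturing group, `split` also inserts each captured text between the pieces.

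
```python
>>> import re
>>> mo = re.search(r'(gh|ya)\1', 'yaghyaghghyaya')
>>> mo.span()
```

(6, 10)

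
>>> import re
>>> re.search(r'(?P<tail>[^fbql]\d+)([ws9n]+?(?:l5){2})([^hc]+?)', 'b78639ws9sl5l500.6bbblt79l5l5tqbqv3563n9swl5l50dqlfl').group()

'78639ws9sl5l50'

Pattern: any character except [fbql], then one or more of a digit (captured as 'tail'); then one or more of one of [ws9n] (lazy), then the literal 'l5' repeated 2 times (captured); then one or more of any character except [hc] (lazy) (captured).
A `+?`/`*?`/`{m,n}?` starts at its minimum and grows only as far as needed for what follows to match.
`re.search` scans for the first position where the pattern succeeds.
The match spans [1:15] → '78639ws9sl5l50'.
Captured: group 1 = '78639', group 2 = 'ws9sl5l5', group 3 = '0'.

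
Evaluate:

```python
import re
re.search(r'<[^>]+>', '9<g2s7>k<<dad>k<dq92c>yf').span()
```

(1, 7)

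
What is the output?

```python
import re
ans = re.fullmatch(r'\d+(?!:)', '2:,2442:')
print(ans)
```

None

`(?!…)`/`(?<!…)` only lets a position through if the neighbouring text does NOT match; no characters are consumed.
For `fullmatch`, every character of the input must be accounted for by the pattern.
Here the string isn't matched end-to-end, so the call returns None.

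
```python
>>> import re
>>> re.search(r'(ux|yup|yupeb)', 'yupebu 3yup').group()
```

'yup'

Alternation tries branches left to right and keeps the first one that lets the overall match succeed at that position.
The match spans [0:3] → 'yup'.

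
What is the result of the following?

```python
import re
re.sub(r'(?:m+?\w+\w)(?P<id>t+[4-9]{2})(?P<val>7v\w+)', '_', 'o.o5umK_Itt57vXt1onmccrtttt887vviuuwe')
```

Pattern: one or more of the literal 'm' (lazy), then one or more of a word character, then a word character (non-capturing group); then one or more of a literal 't', then exactly 2 of a character in [4-9] (captured as 'id'); then the literal '7v', then one or more of a word character (captured as 'val').
Matches: at [5:37] → 'mK_Itt57vXt1onmccrtttt887vviuuwe'.
`sub` substitutes '_' at each match site.

'o.o5u_'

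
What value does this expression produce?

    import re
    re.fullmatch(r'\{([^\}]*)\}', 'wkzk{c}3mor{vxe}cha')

For `fullmatch`, every character of the input must be accounted for by the pattern.
Here the string isn't matched end-to-end, so the call returns None.

None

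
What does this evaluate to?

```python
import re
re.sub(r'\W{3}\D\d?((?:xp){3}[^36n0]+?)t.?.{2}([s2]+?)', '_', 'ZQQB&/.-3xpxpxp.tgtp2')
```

This matches exactly 3 of a non-word character, then a non-digit, then optionally a digit; then the literal 'xp' repeated 3 times, then one or more of any character except [36n0] (lazy) (captured); then a literal 't', then optionally any character, then exactly 2 of any character; then one or more of one of [s2] (lazy) (captured).
Matches: at [4:21] → '&/.-3xpxpxp.tgtp2'.
`sub` substitutes '_' at each match site.

'ZQQB_'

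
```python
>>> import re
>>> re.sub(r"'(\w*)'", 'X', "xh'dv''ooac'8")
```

'xhXX8'

Matches: at [2:6] → "'dv'"; at [6:12] → "'ooac'".
Each match is replaced by 'X'.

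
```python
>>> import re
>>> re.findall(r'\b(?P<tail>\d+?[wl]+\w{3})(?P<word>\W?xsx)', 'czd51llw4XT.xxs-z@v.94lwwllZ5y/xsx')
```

[('94lwwllZ5y', '/xsx')]

The pattern matches a word boundary (`\b`, zero-width); then one or more of a digit (lazy), then one or more of one of [wl], then exactly 3 of a word character (captured as 'tail'); then optionally a non-word character, then the literal 'xsx' (captured as 'word').
With 2 capturing groups, `findall` returns a 2-tuple per match.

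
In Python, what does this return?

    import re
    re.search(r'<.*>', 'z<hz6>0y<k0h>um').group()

'<hz6>0y<k0h>'

The match spans [1:13] → '<hz6>0y<k0h>'.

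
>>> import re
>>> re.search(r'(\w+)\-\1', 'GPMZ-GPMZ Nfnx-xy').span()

(0, 9)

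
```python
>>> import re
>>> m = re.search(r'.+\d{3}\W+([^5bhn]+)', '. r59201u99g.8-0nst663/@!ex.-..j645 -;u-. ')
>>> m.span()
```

Pattern: one or more of any character, then exactly 3 of a digit, then one or more of a non-word character; then one or more of any character except [5bhn] (captured).
`re.search` scans for the first position where the pattern succeeds.
The match spans [0:42] → '. r59201u99g.8-0nst663/@!ex.-..j645 -;u-. '.
Captured: group 1 = 'u-. '.

(0, 42)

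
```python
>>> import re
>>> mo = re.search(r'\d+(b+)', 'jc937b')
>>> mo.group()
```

'937b'

This matches one or more of a digit; then one or more of a literal 'b' (captured).
`search` walks the string left to right and returns the first match it finds.
The match spans [2:6] → '937b'.
Captured: group 1 = 'b'.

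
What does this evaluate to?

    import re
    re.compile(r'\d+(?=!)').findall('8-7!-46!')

['7', '46']

The `(?=…)`/`(?<=…)` assertion just peeks at neighbouring text; it doesn't advance the match position.
Walking the string: at [2:3] → '7'; at [5:7] → '46'.
No capturing groups, so `findall` returns the 2 full match strings.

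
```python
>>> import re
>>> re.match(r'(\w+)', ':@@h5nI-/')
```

None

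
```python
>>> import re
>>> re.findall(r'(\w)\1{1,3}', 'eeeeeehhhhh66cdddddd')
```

['e', 'e', 'h', '6', 'd', 'd']

`\1` is not a pattern — it's the concrete string captured by group 1, re-applied verbatim.
Walking the string: at [0:4] match 'eeee', group 1 = 'e'; at [4:6] match 'ee', group 1 = 'e'; at [6:10] match 'hhhh', group 1 = 'h'; at [11:13] match '66', group 1 = '6'; at [14:18] match 'dddd', group 1 = 'd'; ….
With a single group, `findall` returns only what that group captured — 6 items.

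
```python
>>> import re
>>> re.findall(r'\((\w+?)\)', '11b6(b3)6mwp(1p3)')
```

['b3', '1p3']

Scanning left to right: at [4:8] match '(b3)', group 1 = 'b3'; at [12:17] match '(1p3)', group 1 = '1p3'.
With a single group, `findall` returns only what that group captured — 2 items.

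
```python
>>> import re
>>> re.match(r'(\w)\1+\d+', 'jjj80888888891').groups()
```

('j',)

The match spans [0:14] → 'jjj80888888891'.
Captured: group 1 = 'j'.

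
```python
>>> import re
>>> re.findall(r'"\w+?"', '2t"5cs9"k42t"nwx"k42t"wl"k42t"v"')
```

['"5cs9"', '"nwx"', '"wl"', '"v"']

Walking the string: at [2:8] → '"5cs9"'; at [12:17] → '"nwx"'; at [21:25] → '"wl"'; at [29:32] → '"v"'.
No capturing groups, so `findall` returns the 4 full match strings.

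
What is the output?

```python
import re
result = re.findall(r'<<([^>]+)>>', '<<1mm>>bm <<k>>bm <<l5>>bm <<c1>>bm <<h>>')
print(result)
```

['1mm', 'k', 'l5', 'c1', 'h']

Walking the string: at [0:7] match '<<1mm>>', group 1 = '1mm'; at [10:15] match '<<k>>', group 1 = 'k'; at [18:24] match '<<l5>>', group 1 = 'l5'; at [27:33] match '<<c1>>', group 1 = 'c1'; at [36:41] match '<<h>>', group 1 = 'h'.
Because there's exactly one group, `findall` drops the full match and keeps group 1 from each hit.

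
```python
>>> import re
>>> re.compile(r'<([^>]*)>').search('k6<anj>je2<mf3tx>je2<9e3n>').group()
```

'<anj>'

`re.search` scans for the first position where the pattern succeeds.
The match spans [2:7] → '<anj>'.
Captured: group 1 = 'anj'.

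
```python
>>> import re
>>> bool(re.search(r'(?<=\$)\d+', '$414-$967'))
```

The lookaround is zero-width — it requires the adjacent text to match without consuming it, so the asserted text isn't part of the match.
`re.search` scans for the first position where the pattern succeeds.
The match spans [1:4] → '414'.

True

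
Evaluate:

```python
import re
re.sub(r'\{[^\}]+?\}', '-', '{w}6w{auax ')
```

`sub` substitutes '-' at each match site.

'-6w{auax '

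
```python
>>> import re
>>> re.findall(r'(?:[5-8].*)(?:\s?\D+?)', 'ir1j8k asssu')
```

['8k asssu']

`findall` yields the raw match text (1 of them) because the pattern has no groups.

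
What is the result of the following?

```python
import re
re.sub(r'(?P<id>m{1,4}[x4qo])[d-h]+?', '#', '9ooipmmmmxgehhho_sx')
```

'9ooip#ehhho_sx'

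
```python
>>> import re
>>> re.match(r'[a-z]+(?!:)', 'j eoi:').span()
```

Because the assertion is negative and zero-width, positions next to the forbidden text are skipped.
With `match`, the pattern is implicitly anchored at the beginning.
The match spans [0:1] → 'j'.

(0, 1)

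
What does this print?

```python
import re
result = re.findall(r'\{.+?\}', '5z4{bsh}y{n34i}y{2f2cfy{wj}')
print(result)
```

['{bsh}', '{n34i}', '{2f2cfy{wj}']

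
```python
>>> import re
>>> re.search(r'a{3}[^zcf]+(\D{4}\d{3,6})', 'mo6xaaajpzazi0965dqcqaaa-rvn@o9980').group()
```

'aaajpzazi0965'

This matches exactly 3 of the literal 'a', then one or more of any character except [zcf]; then exactly 4 of a non-digit, then 3 to 6 of a digit (captured).
The match spans [4:17] → 'aaajpzazi0965'.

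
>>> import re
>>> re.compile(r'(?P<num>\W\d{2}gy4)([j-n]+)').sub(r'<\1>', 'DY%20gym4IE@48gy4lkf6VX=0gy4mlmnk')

'DY%20gym4IE<@48gy4>f6VX=0gy4mlmnk'

This matches a non-word character, then exactly 2 of a digit, then the literal 'gy4' (captured as 'num'); then one or more of a character in [j-n] (captured).
Matches: at [11:19] → '@48gy4lk'.
Each match is replaced using the text its own group 1 captured.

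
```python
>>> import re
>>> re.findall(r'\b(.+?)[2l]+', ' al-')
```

['a']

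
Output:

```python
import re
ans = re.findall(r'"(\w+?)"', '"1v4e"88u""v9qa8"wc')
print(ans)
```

['1v4e', 'v9qa8']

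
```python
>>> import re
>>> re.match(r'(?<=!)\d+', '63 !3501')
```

`match` is anchored at position 0; if the pattern doesn't fit there, it returns None.
Here the pattern fails at index 0, so the call returns None.

None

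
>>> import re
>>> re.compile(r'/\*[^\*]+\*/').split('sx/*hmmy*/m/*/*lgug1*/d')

Matches to split on: at [2:10] → '/*hmmy*/'; at [13:22] → '/*lgug1*/'.
Each match becomes a cut point; 3 segments remain.

['sx', 'm/*', 'd']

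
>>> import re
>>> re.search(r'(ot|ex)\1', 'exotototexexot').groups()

('ot',)

`\1` is not a pattern — it's the concrete string captured by group 1, re-applied verbatim.
`search` walks the string left to right and returns the first match it finds.
The match spans [2:6] → 'otot'.
Captured: group 1 = 'ot'.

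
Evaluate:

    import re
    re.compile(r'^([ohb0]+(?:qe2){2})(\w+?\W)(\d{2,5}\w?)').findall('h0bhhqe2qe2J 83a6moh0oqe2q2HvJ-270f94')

Pattern: anchored at the start of the string; then one or more of one of [ohb0], then the literal 'qe2' repeated 2 times (captured); then one or more of a word character (lazy), then a non-word character (captured); then 2 to 5 of a digit, then optionally a word character (captured).
Matches: at [0:16] match 'h0bhhqe2qe2J 83a', groups = ('h0bhhqe2qe2', 'J ', '83a').
Multiple groups make `findall` return tuples — one 3-tuple for the one match.

[('h0bhhqe2qe2', 'J ', '83a')]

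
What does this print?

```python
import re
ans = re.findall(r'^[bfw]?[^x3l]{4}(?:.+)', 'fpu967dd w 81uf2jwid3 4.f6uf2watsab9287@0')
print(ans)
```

Pattern: anchored at the start of the string; then optionally one of [bfw], then exactly 4 of any character except [x3l]; then one or more of any character (non-capturing group).
Walking the string: at [0:41] → 'fpu967dd w 81uf2jwid3 4.f6uf2watsab9287@0'.
With no groups in the pattern, `findall` gives back each whole match — 1 here.

['fpu967dd w 81uf2jwid3 4.f6uf2watsab9287@0']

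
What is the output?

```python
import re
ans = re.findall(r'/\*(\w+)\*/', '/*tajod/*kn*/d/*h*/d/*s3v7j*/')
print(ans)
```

`findall` collects group 1 from each match (3 total).

['kn', 'h', 's3v7j']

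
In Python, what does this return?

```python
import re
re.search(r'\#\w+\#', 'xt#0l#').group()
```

'#0l#'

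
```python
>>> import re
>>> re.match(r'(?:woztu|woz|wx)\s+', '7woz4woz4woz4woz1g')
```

None

`re.match` only tries the pattern at the start of the string.
Here position 0 doesn't satisfy it, so the call returns None.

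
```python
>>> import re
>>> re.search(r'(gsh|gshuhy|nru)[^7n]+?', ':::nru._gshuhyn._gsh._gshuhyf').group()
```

'nru.'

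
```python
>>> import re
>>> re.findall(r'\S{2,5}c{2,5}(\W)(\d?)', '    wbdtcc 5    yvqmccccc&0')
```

The pattern matches 2 to 5 of a non-whitespace character, then 2 to 5 of a literal 'c'; then a non-word character (captured); then optionally a digit (captured).
Walking the string: at [4:12] match 'wbdtcc 5', groups = (' ', '5'); at [16:27] match 'yvqmccccc&0', groups = ('&', '0').
Multiple groups make `findall` return tuples — one 2-tuple for each match.

[(' ', '5'), ('&', '0')]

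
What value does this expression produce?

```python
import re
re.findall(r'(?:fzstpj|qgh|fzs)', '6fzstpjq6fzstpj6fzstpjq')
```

['fzstpj', 'fzstpj', 'fzstpj']

Alternation tries branches left to right and keeps the first one that lets the overall match succeed at that position.
Scanning left to right: at [1:7] → 'fzstpj'; at [9:15] → 'fzstpj'; at [16:22] → 'fzstpj'.
With no groups in the pattern, `findall` gives back each whole match — 3 here.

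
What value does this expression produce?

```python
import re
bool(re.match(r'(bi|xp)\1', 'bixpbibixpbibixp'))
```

False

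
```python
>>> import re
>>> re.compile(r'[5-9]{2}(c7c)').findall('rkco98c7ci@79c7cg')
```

Pattern: exactly 2 of a character in [5-9]; then the literal 'c7', then the literal 'c' (captured).
Scanning left to right: at [4:9] match '98c7c', group 1 = 'c7c'; at [11:16] match '79c7c', group 1 = 'c7c'.
With a single group, `findall` returns only what that group captured — 2 items.

['c7c', 'c7c']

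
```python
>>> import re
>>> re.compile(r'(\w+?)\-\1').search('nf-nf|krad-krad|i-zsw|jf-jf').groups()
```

('nf',)

The backreference `\1` re-matches whatever the first group consumed, character for character.
Unlike `match`, `search` isn't anchored — it looks for the pattern anywhere in the string.
The match spans [0:5] → 'nf-nf'.
Captured: group 1 = 'nf'.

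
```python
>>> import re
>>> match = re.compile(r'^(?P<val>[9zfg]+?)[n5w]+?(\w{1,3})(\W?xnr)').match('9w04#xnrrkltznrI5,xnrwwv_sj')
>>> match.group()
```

'9w04#xnr'

`re.match` won't scan ahead — the pattern has to work from the very first character.
The match spans [0:8] → '9w04#xnr'.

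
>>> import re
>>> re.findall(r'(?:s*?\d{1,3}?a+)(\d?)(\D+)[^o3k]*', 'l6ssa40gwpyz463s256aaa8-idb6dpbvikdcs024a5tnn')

[('8', '-idb'), ('5', 'tnn')]

This matches zero or more of the literal 's' (lazy), then 1 to 3 of a digit (lazy), then one or more of the literal 'a' (non-capturing group); then optionally a digit (captured); then one or more of a non-digit (captured); then zero or more of any character except [o3k].
Matches: at [15:33] match 's256aaa8-idb6dpbvi', groups = ('8', '-idb'); at [36:45] match 's024a5tnn', groups = ('5', 'tnn').
Multiple groups make `findall` return tuples — one 2-tuple for each match.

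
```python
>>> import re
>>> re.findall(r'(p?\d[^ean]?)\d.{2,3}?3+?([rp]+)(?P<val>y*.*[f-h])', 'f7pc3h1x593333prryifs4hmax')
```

[('3h', 'prr', 'yifs4h')]

This matches optionally a literal 'p', then a digit, then optionally any character except [ean] (captured); then a digit, then 2 to 3 of any character (lazy), then one or more of the literal '3' (lazy); then one or more of one of [rp] (captured); then zero or more of the literal 'y', then zero or more of any character, then a character in [f-h] (captured as 'val').
Walking the string: at [4:23] match '3h1x593333prryifs4h', groups = ('3h', 'prr', 'yifs4h').
With 3 capturing groups, `findall` returns a 3-tuple per match.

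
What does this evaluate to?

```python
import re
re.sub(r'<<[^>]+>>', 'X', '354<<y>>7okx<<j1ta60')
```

'354X7okx<<j1ta60'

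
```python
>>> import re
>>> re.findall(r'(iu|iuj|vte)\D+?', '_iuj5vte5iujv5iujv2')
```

['iu', 'iu', 'iu']

Alternation isn't longest-match — the leftmost alternative that fits at this position is chosen.
Walking the string: at [1:4] match 'iuj', group 1 = 'iu'; at [9:12] match 'iuj', group 1 = 'iu'; at [14:17] match 'iuj', group 1 = 'iu'.
`findall` collects group 1 from each match (3 total).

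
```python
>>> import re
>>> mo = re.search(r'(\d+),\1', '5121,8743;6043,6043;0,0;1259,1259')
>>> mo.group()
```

'6043,6043'

After group 1 captures some text, `\1` only succeeds where that same text appears again.
The match spans [10:19] → '6043,6043'.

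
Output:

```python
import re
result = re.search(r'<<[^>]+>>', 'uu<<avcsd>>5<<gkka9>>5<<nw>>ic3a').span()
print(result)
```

(2, 11)

`re.search` scans for the first position where the pattern succeeds.
The match spans [2:11] → '<<avcsd>>'.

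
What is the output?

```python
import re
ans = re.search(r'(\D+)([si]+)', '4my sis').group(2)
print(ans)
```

The match spans [1:7] → 'my sis'.
Captured: group 1 = 'my si', group 2 = 's'.

s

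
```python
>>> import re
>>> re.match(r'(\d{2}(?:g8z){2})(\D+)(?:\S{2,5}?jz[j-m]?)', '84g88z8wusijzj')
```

`re.match` only tries the pattern at the start of the string.
Here the pattern fails at index 0, so the call returns None.

None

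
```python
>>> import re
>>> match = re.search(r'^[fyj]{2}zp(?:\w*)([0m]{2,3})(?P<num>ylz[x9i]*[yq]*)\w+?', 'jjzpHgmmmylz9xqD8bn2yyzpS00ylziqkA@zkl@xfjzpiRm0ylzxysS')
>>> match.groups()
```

Pattern: anchored at the start of the string; then exactly 2 of one of [fyj], then the literal 'zp'; then zero or more of a word character (non-capturing group); then 2 to 3 of one of [0m] (captured); then the literal 'ylz', then zero or more of one of [x9i], then zero or more of one of [yq] (captured as 'num'); then one or more of a word character (lazy).
With the lazy modifier that quantifier settles for the fewest repetitions that let the rest of the pattern succeed (the atoms after it are unaffected and can still be greedy).
`re.search` tries every starting position until one works.
The match spans [0:33] → 'jjzpHgmmmylz9xqD8bn2yyzpS00ylziqk'.
Captured: group 1 = '00', group 2 = 'ylziq'.

('00', 'ylziq')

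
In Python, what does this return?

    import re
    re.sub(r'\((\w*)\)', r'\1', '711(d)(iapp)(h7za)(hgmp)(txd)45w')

'711diapph7zahgmptxd45w'

`\1` in the replacement pulls in group 1's text for each match.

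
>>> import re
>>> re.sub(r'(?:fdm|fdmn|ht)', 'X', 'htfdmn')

`|` is ordered: at each position the engine commits to the first alternative that works.
Matches: at [0:2] → 'ht'; at [2:5] → 'fdm'.
Each match is replaced by 'X'.

'XXn'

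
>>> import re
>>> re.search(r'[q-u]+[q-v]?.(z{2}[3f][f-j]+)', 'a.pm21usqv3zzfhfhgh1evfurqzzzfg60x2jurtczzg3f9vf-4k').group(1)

This matches one or more of a character in [q-u], then optionally a character in [q-v], then any character; then exactly 2 of a literal 'z', then one of [3f], then one or more of a character in [f-j] (captured).
Unlike `match`, `search` isn't anchored — it looks for the pattern anywhere in the string.
The match spans [6:19] → 'usqv3zzfhfhgh'.
Captured: group 1 = 'zzfhfhgh'.

'zzfhfhgh'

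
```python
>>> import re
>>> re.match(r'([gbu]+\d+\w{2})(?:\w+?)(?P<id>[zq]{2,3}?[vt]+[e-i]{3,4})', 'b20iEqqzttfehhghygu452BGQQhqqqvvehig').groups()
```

The match spans [0:14] → 'b20iEqqzttfehh'.
Captured: group 1 = 'b20iE', group 2 = 'qzttfehh'.

('b20iE', 'qzttfehh')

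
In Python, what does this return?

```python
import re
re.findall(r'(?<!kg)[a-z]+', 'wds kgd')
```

['wds', 'kgd']

The negative lookahead/lookbehind blocks any match where the forbidden context is present.
Since nothing is captured, `findall` lists the 2 matched substrings directly.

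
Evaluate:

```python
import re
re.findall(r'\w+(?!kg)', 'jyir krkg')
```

The negative lookahead/lookbehind blocks any match where the forbidden context is present.
Scanning left to right: at [0:4] → 'jyir'; at [5:9] → 'krkg'.
Since nothing is captured, `findall` lists the 2 matched substrings directly.

['jyir', 'krkg']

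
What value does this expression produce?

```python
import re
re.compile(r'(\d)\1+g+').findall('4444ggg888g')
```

A backreference is literal: `\1` must see the identical characters the first group matched.
Scanning left to right: at [0:7] match '4444ggg', group 1 = '4'; at [7:11] match '888g', group 1 = '8'.
With a single group, `findall` returns only what that group captured — 2 items.

['4', '8']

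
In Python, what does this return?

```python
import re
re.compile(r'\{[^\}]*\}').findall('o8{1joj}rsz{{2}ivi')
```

With no groups in the pattern, `findall` gives back each whole match — 2 here.

['{1joj}', '{{2}']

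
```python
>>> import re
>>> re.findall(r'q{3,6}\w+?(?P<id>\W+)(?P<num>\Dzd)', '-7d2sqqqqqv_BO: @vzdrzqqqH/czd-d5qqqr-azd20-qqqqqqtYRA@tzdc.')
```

`findall` packs the 2 group values into a tuple for every match.

[(': @', 'vzd'), ('/', 'czd'), ('-', 'azd'), ('@', 'tzd')]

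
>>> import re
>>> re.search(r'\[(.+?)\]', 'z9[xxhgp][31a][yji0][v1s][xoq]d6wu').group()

'[xxhgp]'

With the lazy modifier that quantifier settles for the fewest repetitions that let the rest of the pattern succeed (the atoms after it are unaffected and can still be greedy).
`search` walks the string left to right and returns the first match it finds.
The match spans [2:9] → '[xxhgp]'.
Captured: group 1 = 'xxhgp'.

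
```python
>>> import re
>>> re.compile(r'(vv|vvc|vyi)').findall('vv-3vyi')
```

['vv', 'vyi']

Walking the string: at [0:2] match 'vv', group 1 = 'vv'; at [4:7] match 'vyi', group 1 = 'vyi'.
Because there's exactly one group, `findall` drops the full match and keeps group 1 from each hit.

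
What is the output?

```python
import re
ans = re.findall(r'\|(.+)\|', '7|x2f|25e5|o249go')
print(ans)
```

['x2f|25e5']

Matches: at [1:11] match '|x2f|25e5|', group 1 = 'x2f|25e5'.
With a single group, `findall` returns only what that group captured — 1 item.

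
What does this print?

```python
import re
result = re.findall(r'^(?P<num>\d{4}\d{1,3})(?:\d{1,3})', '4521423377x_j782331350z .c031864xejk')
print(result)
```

This matches anchored at the start of the string; then exactly 4 of a digit, then 1 to 3 of a digit (captured as 'num'); then 1 to 3 of a digit (non-capturing group).
Matches: at [0:10] match '4521423377', group 1 = '4521423'.
One capturing group, so `findall` returns just the captured substring from the one match — 1 in all.

['4521423']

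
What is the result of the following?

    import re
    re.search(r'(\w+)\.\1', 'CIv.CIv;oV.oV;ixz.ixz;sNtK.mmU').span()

The backreference `\1` re-matches whatever the first group consumed, character for character.
`search` walks the string left to right and returns the first match it finds.
The match spans [0:7] → 'CIv.CIv'.
Captured: group 1 = 'CIv'.

(0, 7)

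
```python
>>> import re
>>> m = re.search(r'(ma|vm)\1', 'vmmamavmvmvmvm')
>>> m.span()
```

`\1` is not a pattern — it's the concrete string captured by group 1, re-applied verbatim.
`search` walks the string left to right and returns the first match it finds.
The match spans [2:6] → 'mama'.
Captured: group 1 = 'ma'.

(2, 6)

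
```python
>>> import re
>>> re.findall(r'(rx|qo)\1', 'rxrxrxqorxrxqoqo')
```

['rx', 'rx', 'qo']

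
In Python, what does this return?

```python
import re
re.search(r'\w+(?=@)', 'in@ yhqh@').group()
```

'in'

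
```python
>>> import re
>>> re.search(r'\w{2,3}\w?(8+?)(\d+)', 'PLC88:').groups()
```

The match spans [0:5] → 'PLC88'.
Captured: group 1 = '8', group 2 = '8'.

('8', '8')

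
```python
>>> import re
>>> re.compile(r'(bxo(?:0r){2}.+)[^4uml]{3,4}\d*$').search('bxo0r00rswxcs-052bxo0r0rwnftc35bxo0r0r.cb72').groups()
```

('bxo0r0rwnftc35bxo0r0r.c',)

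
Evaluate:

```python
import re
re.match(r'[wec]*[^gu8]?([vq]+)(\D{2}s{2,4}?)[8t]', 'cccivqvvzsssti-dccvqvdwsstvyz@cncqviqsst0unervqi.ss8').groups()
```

The match spans [0:13] → 'cccivqvvzssst'.
Captured: group 1 = 'vqvv', group 2 = 'zsss'.

('vqvv', 'zsss')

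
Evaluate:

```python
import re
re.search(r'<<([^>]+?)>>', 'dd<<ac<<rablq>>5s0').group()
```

'<<ac<<rablq>>'

`search` walks the string left to right and returns the first match it finds.
The match spans [2:15] → '<<ac<<rablq>>'.
Captured: group 1 = 'ac<<rablq'.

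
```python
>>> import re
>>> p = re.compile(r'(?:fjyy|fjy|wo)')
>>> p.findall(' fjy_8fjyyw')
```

Branches in `(...|...)` are attempted left-to-right; the first branch that allows the whole pattern to succeed is taken.
Matches: at [1:4] → 'fjy'; at [6:10] → 'fjyy'.
`findall` yields the raw match text (2 of them) because the pattern has no groups.

['fjy', 'fjyy']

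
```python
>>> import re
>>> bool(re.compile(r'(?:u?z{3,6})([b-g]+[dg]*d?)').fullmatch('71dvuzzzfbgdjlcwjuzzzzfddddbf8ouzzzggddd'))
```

False

`fullmatch` succeeds only if the pattern covers the string from start to end.
Here there's no way to consume every character, so the call returns None, and `bool(None)` is False.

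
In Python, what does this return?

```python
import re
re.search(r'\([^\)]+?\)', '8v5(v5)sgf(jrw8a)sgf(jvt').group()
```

'(v5)'

The match spans [3:7] → '(v5)'.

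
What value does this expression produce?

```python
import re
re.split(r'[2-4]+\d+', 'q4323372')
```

['q', '']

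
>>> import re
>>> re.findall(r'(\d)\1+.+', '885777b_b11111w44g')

['8']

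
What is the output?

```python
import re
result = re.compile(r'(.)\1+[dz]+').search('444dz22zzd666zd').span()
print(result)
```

(0, 5)

After group 1 captures some text, `\1` only succeeds where that same text appears again.
The match spans [0:5] → '444dz'.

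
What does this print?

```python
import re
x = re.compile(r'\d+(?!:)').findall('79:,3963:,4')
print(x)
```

['7', '396', '4']

`(?!…)`/`(?<!…)` only lets a position through if the neighbouring text does NOT match; no characters are consumed.
Walking the string: at [0:1] → '7'; at [4:7] → '396'; at [10:11] → '4'.
No capturing groups, so `findall` returns the 3 full match strings.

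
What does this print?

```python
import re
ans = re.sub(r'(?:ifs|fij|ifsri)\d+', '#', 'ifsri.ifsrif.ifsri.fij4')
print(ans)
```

ifsri.ifsrif.ifsri.#

Matches: at [19:23] → 'fij4'.
Each match is replaced by '#'.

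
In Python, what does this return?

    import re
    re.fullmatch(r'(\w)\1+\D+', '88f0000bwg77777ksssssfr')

None

`\1` has to match the exact text group 1 already captured.
`re.fullmatch` requires the pattern to consume the entire string.
Here there's no way to consume every character, so the call returns None.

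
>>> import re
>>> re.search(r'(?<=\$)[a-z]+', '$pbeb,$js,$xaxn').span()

Because the assertion is zero-width, the text it checks is not consumed and won't appear in the result.
Unlike `match`, `search` isn't anchored — it looks for the pattern anywhere in the string.
The match spans [1:5] → 'pbeb'.

(1, 5)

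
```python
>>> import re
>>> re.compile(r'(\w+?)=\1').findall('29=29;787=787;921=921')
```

['29', '787', '921']

`\1` has to match the exact text group 1 already captured.
Walking the string: at [0:5] match '29=29', group 1 = '29'; at [6:13] match '787=787', group 1 = '787'; at [14:21] match '921=921', group 1 = '921'.
Because there's exactly one group, `findall` drops the full match and keeps group 1 from each hit.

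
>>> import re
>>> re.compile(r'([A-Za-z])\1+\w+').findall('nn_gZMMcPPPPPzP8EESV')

After group 1 captures some text, `\1` only succeeds where that same text appears again.
`findall` collects group 1 from the one match (1 total).

['n']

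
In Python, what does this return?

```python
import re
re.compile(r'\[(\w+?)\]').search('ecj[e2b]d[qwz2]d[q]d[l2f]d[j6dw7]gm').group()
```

'[e2b]'

`search` walks the string left to right and returns the first match it finds.
The match spans [3:8] → '[e2b]'.
Captured: group 1 = 'e2b'.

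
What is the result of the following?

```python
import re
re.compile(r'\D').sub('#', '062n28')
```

Pattern: a non-digit.
Matches: at [3:4] → 'n'.
`sub` substitutes '#' at each match site.

'062#28'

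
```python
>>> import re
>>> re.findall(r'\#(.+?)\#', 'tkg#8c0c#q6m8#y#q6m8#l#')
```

['8c0c', 'y', 'l']

A non-greedy quantifier consumes as few characters as it can — just enough that the remainder of the pattern still matches from where it stops; whatever follows it matches normally.
Because there's exactly one group, `findall` drops the full match and keeps group 1 from each hit.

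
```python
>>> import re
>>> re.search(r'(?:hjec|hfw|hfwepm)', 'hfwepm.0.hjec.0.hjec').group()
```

`|` is ordered: at each position the engine commits to the first alternative that works.
`re.search` tries every starting position until one works.
The match spans [0:3] → 'hfw'.

'hfw'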